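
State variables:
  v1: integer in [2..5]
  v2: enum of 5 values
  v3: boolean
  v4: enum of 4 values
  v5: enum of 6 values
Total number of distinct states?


State space = product of domain sizes of all variables.
Domain sizes:
  v1 (integer in [2..5]): 4
  v2 (enum of 5 values): 5
  v3 (boolean): 2
  v4 (enum of 4 values): 4
  v5 (enum of 6 values): 6
Product = 4 * 5 * 2 * 4 * 6 = 960

960


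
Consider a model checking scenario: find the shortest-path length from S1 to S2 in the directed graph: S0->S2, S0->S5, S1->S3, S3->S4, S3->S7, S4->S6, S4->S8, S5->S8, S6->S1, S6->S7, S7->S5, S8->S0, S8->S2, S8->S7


BFS layer-by-layer from S1:
  dist 0: {S1}
  dist 1: {S3}
  dist 2: {S4, S7}
  dist 3: {S5, S6, S8}
  dist 4: {S0, S2}
  -> S2 reached at distance 4
Shortest path length = 4

4


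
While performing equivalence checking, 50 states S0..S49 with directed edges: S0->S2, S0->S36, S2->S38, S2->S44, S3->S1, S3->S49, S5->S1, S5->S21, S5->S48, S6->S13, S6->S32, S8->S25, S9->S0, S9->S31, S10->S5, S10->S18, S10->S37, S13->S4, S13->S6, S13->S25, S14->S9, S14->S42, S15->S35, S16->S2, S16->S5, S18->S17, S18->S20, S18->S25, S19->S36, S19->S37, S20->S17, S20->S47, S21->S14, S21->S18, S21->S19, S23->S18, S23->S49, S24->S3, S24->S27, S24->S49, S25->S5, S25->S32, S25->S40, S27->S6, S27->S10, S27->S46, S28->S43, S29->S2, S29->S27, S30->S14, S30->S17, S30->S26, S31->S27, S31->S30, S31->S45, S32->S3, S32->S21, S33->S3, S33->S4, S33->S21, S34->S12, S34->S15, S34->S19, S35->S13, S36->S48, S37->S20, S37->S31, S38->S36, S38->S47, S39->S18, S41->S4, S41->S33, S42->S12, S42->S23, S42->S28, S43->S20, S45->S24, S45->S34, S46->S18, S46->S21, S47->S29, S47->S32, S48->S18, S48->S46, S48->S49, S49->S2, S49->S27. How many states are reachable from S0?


BFS from S0:
  layer 0: {S0}
  layer 1: {S2, S36}
  layer 2: {S38, S44, S48}
  layer 3: {S18, S46, S47, S49}
  layer 4: {S17, S20, S21, S25, S27, S29, S32}
  layer 5: {S3, S5, S6, S10, S14, S19, S40}
  layer 6: {S1, S9, S13, S37, S42}
  layer 7: {S4, S12, S23, S28, S31}
  layer 8: {S30, S43, S45}
  layer 9: {S24, S26, S34}
  layer 10: {S15}
  layer 11: {S35}
Reachable set: {S0, S1, S2, S3, S4, S5, S6, S9, S10, S12, S13, S14, S15, S17, S18, S19, S20, S21, S23, S24, S25, S26, S27, S28, S29, S30, S31, S32, S34, S35, S36, S37, S38, S40, S42, S43, S44, S45, S46, S47, S48, S49}
Count = 42

42


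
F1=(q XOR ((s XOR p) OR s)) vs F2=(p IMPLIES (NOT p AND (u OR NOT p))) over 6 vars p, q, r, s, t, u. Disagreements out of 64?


F1 = (q XOR ((s XOR p) OR s))
F2 = (p IMPLIES (NOT p AND (u OR NOT p)))
Evaluate both on each of 64 rows (bits = p,q,r,s,t,u):
  row 0 [000000]: F1=0 F2=1 (differ) -> 1
  row 1 [000001]: F1=0 F2=1 (differ) -> 1
  row 2 [000010]: F1=0 F2=1 (differ) -> 1
  row 3 [000011]: F1=0 F2=1 (differ) -> 1
  row 4 [000100]: F1=1 F2=1 -> 0
  (every remaining row is evaluated the same way; all 64 results are listed next)
Full result column, 8 rows per line (p,q,r fixed per line; s,t,u runs 000..111 left to right):
  rows 0-7 [p,q,r=000]: 11110000  (ones: 4)
  rows 8-15 [p,q,r=001]: 11110000  (ones: 4)
  rows 16-23 [p,q,r=010]: 00001111  (ones: 4)
  rows 24-31 [p,q,r=011]: 00001111  (ones: 4)
  rows 32-39 [p,q,r=100]: 11111111  (ones: 8)
  rows 40-47 [p,q,r=101]: 11111111  (ones: 8)
  rows 48-55 [p,q,r=110]: 00000000  (ones: 0)
  rows 56-63 [p,q,r=111]: 00000000  (ones: 0)
Disagreements = 4+4+4+4+8+8+0+0 = 32

32


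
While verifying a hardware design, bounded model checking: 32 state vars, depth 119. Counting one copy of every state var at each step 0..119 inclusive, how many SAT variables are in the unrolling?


BMC unrolls to depth k, creating one copy of each state var for steps 0..k.
Step count = 119 + 1 = 120 (steps 0 through 119)
Vars per step = 32
Total = 32 * 120 = 3840

3840


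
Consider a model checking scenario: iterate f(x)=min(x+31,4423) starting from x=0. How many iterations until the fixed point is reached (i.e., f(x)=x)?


Step 1: x=0, cap=4423, increment=31
Step 2: x grows by 31 each step until capped at 4423; fixed point is x=4423
Step 3: iterations = ceil(4423/31) = 143

143


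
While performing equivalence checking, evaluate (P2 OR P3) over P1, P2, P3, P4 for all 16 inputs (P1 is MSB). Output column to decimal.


Formula: (P2 OR P3) over P1, P2, P3, P4 (16 rows)
Evaluate each row (bits = P1,P2,P3,P4, MSB first):
  row 0 [0000]: (0 OR 0) -> 0
  row 1 [0001]: (0 OR 0) -> 0
  row 2 [0010]: (0 OR 1) -> 1
  row 3 [0011]: (0 OR 1) -> 1
  row 4 [0100]: (1 OR 0) -> 1
  row 5 [0101]: (1 OR 0) -> 1
  row 6 [0110]: (1 OR 1) -> 1
  row 7 [0111]: (1 OR 1) -> 1
  row 8 [1000]: (0 OR 0) -> 0
  row 9 [1001]: (0 OR 0) -> 0
  row 10 [1010]: (0 OR 1) -> 1
  row 11 [1011]: (0 OR 1) -> 1
  row 12 [1100]: (1 OR 0) -> 1
  row 13 [1101]: (1 OR 0) -> 1
  row 14 [1110]: (1 OR 1) -> 1
  row 15 [1111]: (1 OR 1) -> 1
Full result column, 4 rows per line (P1,P2 fixed per line; P3,P4 runs 00..11 left to right):
  rows 0-3 [P1,P2=00]: 0011  = hex 3
  rows 4-7 [P1,P2=01]: 1111  = hex F
  rows 8-11 [P1,P2=10]: 0011  = hex 3
  rows 12-15 [P1,P2=11]: 1111  = hex F
Output column (row 0 .. row 15) = 0011111100111111
Output column grouped in 4s = 0011 1111 0011 1111 = 0x3F3F
Convert to decimal digit by digit (value = value*16 + digit):
  3 -> 3
  3*16 + 15 (F) = 63
  63*16 + 3 = 1011
  1011*16 + 15 (F) = 16191
Decimal = 16191

16191


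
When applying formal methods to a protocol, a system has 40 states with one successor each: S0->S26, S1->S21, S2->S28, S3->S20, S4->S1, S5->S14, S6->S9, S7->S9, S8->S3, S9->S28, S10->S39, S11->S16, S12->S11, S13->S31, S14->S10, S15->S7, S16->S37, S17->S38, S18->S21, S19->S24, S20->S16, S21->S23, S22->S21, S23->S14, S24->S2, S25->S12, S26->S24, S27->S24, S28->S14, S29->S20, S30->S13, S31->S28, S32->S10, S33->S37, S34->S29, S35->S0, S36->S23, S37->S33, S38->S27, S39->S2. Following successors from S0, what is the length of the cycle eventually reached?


Trace from S0 until a state repeats:
  S0 -> S26 -> S24 -> S2 -> S28 -> S14 -> S10 -> S39 -> S2
S2 first seen at step 3, revisited at step 8.
Cycle length = 8 - 3 = 5

5


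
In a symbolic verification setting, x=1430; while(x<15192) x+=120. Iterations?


Step 1: x goes from 1430 toward 15192 by 120; the body runs while x<15192, so iterations = ceil((bound-start)/step)
Step 2: Distance=13762
Step 3: ceil(13762/120)=115

115


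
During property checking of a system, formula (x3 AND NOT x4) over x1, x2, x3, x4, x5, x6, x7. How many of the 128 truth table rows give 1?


Formula: (x3 AND NOT x4) over 7 vars (128 rows)
Evaluate each row (x1, x2, x3, x4, x5, x6, x7 as bits, MSB first):
  row 0 [0000000]: (0 AND NOT 0) -> 0
  row 1 [0000001]: (0 AND NOT 0) -> 0
  row 2 [0000010]: (0 AND NOT 0) -> 0
  row 3 [0000011]: (0 AND NOT 0) -> 0
  row 4 [0000100]: (0 AND NOT 0) -> 0
  (every remaining row is evaluated the same way; all 128 results are listed next)
Full result column, 8 rows per line (x1,x2,x3,x4 fixed per line; x5,x6,x7 runs 000..111 left to right):
  rows 0-7 [x1,x2,x3,x4=0000]: 00000000  (ones: 0)
  rows 8-15 [x1,x2,x3,x4=0001]: 00000000  (ones: 0)
  rows 16-23 [x1,x2,x3,x4=0010]: 11111111  (ones: 8)
  rows 24-31 [x1,x2,x3,x4=0011]: 00000000  (ones: 0)
  rows 32-39 [x1,x2,x3,x4=0100]: 00000000  (ones: 0)
  rows 40-47 [x1,x2,x3,x4=0101]: 00000000  (ones: 0)
  rows 48-55 [x1,x2,x3,x4=0110]: 11111111  (ones: 8)
  rows 56-63 [x1,x2,x3,x4=0111]: 00000000  (ones: 0)
  rows 64-71 [x1,x2,x3,x4=1000]: 00000000  (ones: 0)
  rows 72-79 [x1,x2,x3,x4=1001]: 00000000  (ones: 0)
  rows 80-87 [x1,x2,x3,x4=1010]: 11111111  (ones: 8)
  rows 88-95 [x1,x2,x3,x4=1011]: 00000000  (ones: 0)
  rows 96-103 [x1,x2,x3,x4=1100]: 00000000  (ones: 0)
  rows 104-111 [x1,x2,x3,x4=1101]: 00000000  (ones: 0)
  rows 112-119 [x1,x2,x3,x4=1110]: 11111111  (ones: 8)
  rows 120-127 [x1,x2,x3,x4=1111]: 00000000  (ones: 0)
Count of 1-rows = 0+0+8+0+0+0+8+0+0+0+8+0+0+0+8+0 = 32

32


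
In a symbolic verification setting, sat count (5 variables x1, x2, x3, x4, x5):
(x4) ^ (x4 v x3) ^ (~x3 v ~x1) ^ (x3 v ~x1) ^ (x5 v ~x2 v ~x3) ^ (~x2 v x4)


CNF with 6 clauses over 5 vars (32 assignments).
An assignment satisfies CNF iff every clause has >=1 true literal.
Check each row (bits = x1,x2,x3,x4,x5; clause T/F shown):
  row 0 [00000]: clauses=FFTTTT -> 0
  row 1 [00001]: clauses=FFTTTT -> 0
  row 2 [00010]: clauses=TTTTTT -> 1
  row 3 [00011]: clauses=TTTTTT -> 1
  row 4 [00100]: clauses=FTTTTT -> 0
  row 5 [00101]: clauses=FTTTTT -> 0
  row 6 [00110]: clauses=TTTTTT -> 1
  row 7 [00111]: clauses=TTTTTT -> 1
  row 8 [01000]: clauses=FFTTTF -> 0
  row 9 [01001]: clauses=FFTTTF -> 0
  row 10 [01010]: clauses=TTTTTT -> 1
  row 11 [01011]: clauses=TTTTTT -> 1
  row 12 [01100]: clauses=FTTTFF -> 0
  row 13 [01101]: clauses=FTTTTF -> 0
  row 14 [01110]: clauses=TTTTFT -> 0
  row 15 [01111]: clauses=TTTTTT -> 1
  row 16 [10000]: clauses=FFTFTT -> 0
  row 17 [10001]: clauses=FFTFTT -> 0
  row 18 [10010]: clauses=TTTFTT -> 0
  row 19 [10011]: clauses=TTTFTT -> 0
  row 20 [10100]: clauses=FTFTTT -> 0
  row 21 [10101]: clauses=FTFTTT -> 0
  row 22 [10110]: clauses=TTFTTT -> 0
  row 23 [10111]: clauses=TTFTTT -> 0
  row 24 [11000]: clauses=FFTFTF -> 0
  row 25 [11001]: clauses=FFTFTF -> 0
  row 26 [11010]: clauses=TTTFTT -> 0
  row 27 [11011]: clauses=TTTFTT -> 0
  row 28 [11100]: clauses=FTFTFF -> 0
  row 29 [11101]: clauses=FTFTTF -> 0
  row 30 [11110]: clauses=TTFTFT -> 0
  row 31 [11111]: clauses=TTFTTT -> 0
Full result column, 8 rows per line (x1,x2 fixed per line; x3,x4,x5 runs 000..111 left to right):
  rows 0-7 [x1,x2=00]: 00110011  (ones: 4)
  rows 8-15 [x1,x2=01]: 00110001  (ones: 3)
  rows 16-23 [x1,x2=10]: 00000000  (ones: 0)
  rows 24-31 [x1,x2=11]: 00000000  (ones: 0)
Satisfying assignments = 4+3+0+0 = 7

7


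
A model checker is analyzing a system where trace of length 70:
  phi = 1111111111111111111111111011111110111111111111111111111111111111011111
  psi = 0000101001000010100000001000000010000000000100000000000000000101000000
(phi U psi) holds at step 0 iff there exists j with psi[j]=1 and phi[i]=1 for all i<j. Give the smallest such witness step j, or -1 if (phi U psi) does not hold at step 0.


(phi U psi) at 0: need smallest j with psi[j]=1 and phi[i]=1 for all i in [0,j).
Scan from step 0:
  step 0: phi=1, psi=0 -> continue
  step 1: phi=1, psi=0 -> continue
  step 2: phi=1, psi=0 -> continue
  step 3: phi=1, psi=0 -> continue
  step 4: psi=1 and phi held for [0,4) -> witness found
Witness step = 4

4


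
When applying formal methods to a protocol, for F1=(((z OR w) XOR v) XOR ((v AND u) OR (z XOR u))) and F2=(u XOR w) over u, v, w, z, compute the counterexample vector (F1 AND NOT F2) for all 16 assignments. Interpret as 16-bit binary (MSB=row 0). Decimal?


F1 = (((z OR w) XOR v) XOR ((v AND u) OR (z XOR u)))
F2 = (u XOR w)
Counterexample to F1=>F2 is where F1=1 and F2=0.
Evaluate each row (bits = u,v,w,z, MSB first):
  row 0 [0000]: F1=0 F2=0 -> F1&~F2 -> 0
  row 1 [0001]: F1=0 F2=0 -> F1&~F2 -> 0
  row 2 [0010]: F1=1 F2=1 -> F1&~F2 -> 0
  row 3 [0011]: F1=0 F2=1 -> F1&~F2 -> 0
  row 4 [0100]: F1=1 F2=0 -> F1&~F2 -> 1
  row 5 [0101]: F1=1 F2=0 -> F1&~F2 -> 1
  row 6 [0110]: F1=0 F2=1 -> F1&~F2 -> 0
  row 7 [0111]: F1=1 F2=1 -> F1&~F2 -> 0
  row 8 [1000]: F1=1 F2=1 -> F1&~F2 -> 0
  row 9 [1001]: F1=1 F2=1 -> F1&~F2 -> 0
  row 10 [1010]: F1=0 F2=0 -> F1&~F2 -> 0
  row 11 [1011]: F1=1 F2=0 -> F1&~F2 -> 1
  row 12 [1100]: F1=0 F2=1 -> F1&~F2 -> 0
  row 13 [1101]: F1=1 F2=1 -> F1&~F2 -> 0
  row 14 [1110]: F1=1 F2=0 -> F1&~F2 -> 1
  row 15 [1111]: F1=1 F2=0 -> F1&~F2 -> 1
Full result column, 4 rows per line (u,v fixed per line; w,z runs 00..11 left to right):
  rows 0-3 [u,v=00]: 0000  = hex 0
  rows 4-7 [u,v=01]: 1100  = hex C
  rows 8-11 [u,v=10]: 0001  = hex 1
  rows 12-15 [u,v=11]: 0011  = hex 3
Counterexample vector (row 0 .. row 15) = 0000110000010011
Output column grouped in 4s = 0000 1100 0001 0011 = 0x0C13
Convert to decimal digit by digit (value = value*16 + digit):
  0 -> 0
  0*16 + 12 (C) = 12
  12*16 + 1 = 193
  193*16 + 3 = 3091
Decimal = 3091

3091


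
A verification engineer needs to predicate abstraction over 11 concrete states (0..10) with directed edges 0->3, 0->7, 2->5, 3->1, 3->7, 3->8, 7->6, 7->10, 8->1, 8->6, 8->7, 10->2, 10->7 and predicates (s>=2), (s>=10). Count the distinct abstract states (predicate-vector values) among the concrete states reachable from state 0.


BFS from 0:
Concrete reachable: {0, 1, 2, 3, 5, 6, 7, 8, 10}
Abstract via predicates (s>=2), (s>=10):
  (0,0) <- {0, 1}
  (1,0) <- {2, 3, 5, 6, 7, 8}
  (1,1) <- {10}
Distinct abstract states = 3

3


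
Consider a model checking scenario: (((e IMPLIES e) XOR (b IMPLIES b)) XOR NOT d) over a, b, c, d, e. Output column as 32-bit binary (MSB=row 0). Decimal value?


Formula: (((e IMPLIES e) XOR (b IMPLIES b)) XOR NOT d) over a, b, c, d, e (32 rows)
Evaluate each row (bits = a,b,c,d,e, MSB first):
  row 0 [00000]: (((0 IMPLIES 0) XOR (0 IMPLIES 0)) XOR NOT 0) -> 1
  row 1 [00001]: (((1 IMPLIES 1) XOR (0 IMPLIES 0)) XOR NOT 0) -> 1
  row 2 [00010]: (((0 IMPLIES 0) XOR (0 IMPLIES 0)) XOR NOT 1) -> 0
  row 3 [00011]: (((1 IMPLIES 1) XOR (0 IMPLIES 0)) XOR NOT 1) -> 0
  row 4 [00100]: (((0 IMPLIES 0) XOR (0 IMPLIES 0)) XOR NOT 0) -> 1
  row 5 [00101]: (((1 IMPLIES 1) XOR (0 IMPLIES 0)) XOR NOT 0) -> 1
  row 6 [00110]: (((0 IMPLIES 0) XOR (0 IMPLIES 0)) XOR NOT 1) -> 0
  row 7 [00111]: (((1 IMPLIES 1) XOR (0 IMPLIES 0)) XOR NOT 1) -> 0
  row 8 [01000]: (((0 IMPLIES 0) XOR (1 IMPLIES 1)) XOR NOT 0) -> 1
  row 9 [01001]: (((1 IMPLIES 1) XOR (1 IMPLIES 1)) XOR NOT 0) -> 1
  row 10 [01010]: (((0 IMPLIES 0) XOR (1 IMPLIES 1)) XOR NOT 1) -> 0
  row 11 [01011]: (((1 IMPLIES 1) XOR (1 IMPLIES 1)) XOR NOT 1) -> 0
  row 12 [01100]: (((0 IMPLIES 0) XOR (1 IMPLIES 1)) XOR NOT 0) -> 1
  row 13 [01101]: (((1 IMPLIES 1) XOR (1 IMPLIES 1)) XOR NOT 0) -> 1
  row 14 [01110]: (((0 IMPLIES 0) XOR (1 IMPLIES 1)) XOR NOT 1) -> 0
  row 15 [01111]: (((1 IMPLIES 1) XOR (1 IMPLIES 1)) XOR NOT 1) -> 0
  row 16 [10000]: (((0 IMPLIES 0) XOR (0 IMPLIES 0)) XOR NOT 0) -> 1
  row 17 [10001]: (((1 IMPLIES 1) XOR (0 IMPLIES 0)) XOR NOT 0) -> 1
  row 18 [10010]: (((0 IMPLIES 0) XOR (0 IMPLIES 0)) XOR NOT 1) -> 0
  row 19 [10011]: (((1 IMPLIES 1) XOR (0 IMPLIES 0)) XOR NOT 1) -> 0
  row 20 [10100]: (((0 IMPLIES 0) XOR (0 IMPLIES 0)) XOR NOT 0) -> 1
  row 21 [10101]: (((1 IMPLIES 1) XOR (0 IMPLIES 0)) XOR NOT 0) -> 1
  row 22 [10110]: (((0 IMPLIES 0) XOR (0 IMPLIES 0)) XOR NOT 1) -> 0
  row 23 [10111]: (((1 IMPLIES 1) XOR (0 IMPLIES 0)) XOR NOT 1) -> 0
  row 24 [11000]: (((0 IMPLIES 0) XOR (1 IMPLIES 1)) XOR NOT 0) -> 1
  row 25 [11001]: (((1 IMPLIES 1) XOR (1 IMPLIES 1)) XOR NOT 0) -> 1
  row 26 [11010]: (((0 IMPLIES 0) XOR (1 IMPLIES 1)) XOR NOT 1) -> 0
  row 27 [11011]: (((1 IMPLIES 1) XOR (1 IMPLIES 1)) XOR NOT 1) -> 0
  row 28 [11100]: (((0 IMPLIES 0) XOR (1 IMPLIES 1)) XOR NOT 0) -> 1
  row 29 [11101]: (((1 IMPLIES 1) XOR (1 IMPLIES 1)) XOR NOT 0) -> 1
  row 30 [11110]: (((0 IMPLIES 0) XOR (1 IMPLIES 1)) XOR NOT 1) -> 0
  row 31 [11111]: (((1 IMPLIES 1) XOR (1 IMPLIES 1)) XOR NOT 1) -> 0
Full result column, 4 rows per line (a,b,c fixed per line; d,e runs 00..11 left to right):
  rows 0-3 [a,b,c=000]: 1100  = hex C
  rows 4-7 [a,b,c=001]: 1100  = hex C
  rows 8-11 [a,b,c=010]: 1100  = hex C
  rows 12-15 [a,b,c=011]: 1100  = hex C
  rows 16-19 [a,b,c=100]: 1100  = hex C
  rows 20-23 [a,b,c=101]: 1100  = hex C
  rows 24-27 [a,b,c=110]: 1100  = hex C
  rows 28-31 [a,b,c=111]: 1100  = hex C
Output column (row 0 .. row 31) = 11001100110011001100110011001100
Output column grouped in 4s = 1100 1100 1100 1100 1100 1100 1100 1100 = 0xCCCCCCCC
Convert to decimal digit by digit (value = value*16 + digit):
  C -> 12
  12*16 + 12 (C) = 204
  204*16 + 12 (C) = 3276
  3276*16 + 12 (C) = 52428
  52428*16 + 12 (C) = 838860
  838860*16 + 12 (C) = 13421772
  13421772*16 + 12 (C) = 214748364
  214748364*16 + 12 (C) = 3435973836
Decimal = 3435973836

3435973836


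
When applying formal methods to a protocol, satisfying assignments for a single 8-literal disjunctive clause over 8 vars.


Step 1: Total=2^8=256
Step 2: Unsat when all 8 false: 2^0=1
Step 3: Sat=256-1=255

255


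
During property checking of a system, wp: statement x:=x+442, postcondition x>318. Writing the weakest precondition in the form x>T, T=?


Formula: wp(x:=E, P) = P[E/x] (substitute E for x in postcondition)
Step 1: Postcondition: x>318
Step 2: Substitute x+442 for x: x+442>318
Step 3: Solve for x: x > 318-442 = -124

-124


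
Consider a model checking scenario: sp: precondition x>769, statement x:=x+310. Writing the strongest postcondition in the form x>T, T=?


Formula: sp(P, x:=E) = exists old_x. (x = E[old_x/x]) AND P[old_x/x] (old_x is the value of x before the assignment; eliminate old_x by solving x = E[old_x/x] for old_x)
Step 1: Precondition P: x>769, i.e. old_x > 769
Step 2: Assignment gives x = old_x + 310, so old_x = x - 310
Step 3: Substitute into P: x - 310 > 769
Step 4: Simplify: x > 769+310 = 1079

1079


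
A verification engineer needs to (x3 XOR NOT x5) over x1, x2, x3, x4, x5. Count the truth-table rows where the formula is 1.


Formula: (x3 XOR NOT x5) over 5 vars (32 rows)
Evaluate each row (x1, x2, x3, x4, x5 as bits, MSB first):
  row 0 [00000]: (0 XOR NOT 0) -> 1
  row 1 [00001]: (0 XOR NOT 1) -> 0
  row 2 [00010]: (0 XOR NOT 0) -> 1
  row 3 [00011]: (0 XOR NOT 1) -> 0
  row 4 [00100]: (1 XOR NOT 0) -> 0
  row 5 [00101]: (1 XOR NOT 1) -> 1
  row 6 [00110]: (1 XOR NOT 0) -> 0
  row 7 [00111]: (1 XOR NOT 1) -> 1
  row 8 [01000]: (0 XOR NOT 0) -> 1
  row 9 [01001]: (0 XOR NOT 1) -> 0
  row 10 [01010]: (0 XOR NOT 0) -> 1
  row 11 [01011]: (0 XOR NOT 1) -> 0
  row 12 [01100]: (1 XOR NOT 0) -> 0
  row 13 [01101]: (1 XOR NOT 1) -> 1
  row 14 [01110]: (1 XOR NOT 0) -> 0
  row 15 [01111]: (1 XOR NOT 1) -> 1
  row 16 [10000]: (0 XOR NOT 0) -> 1
  row 17 [10001]: (0 XOR NOT 1) -> 0
  row 18 [10010]: (0 XOR NOT 0) -> 1
  row 19 [10011]: (0 XOR NOT 1) -> 0
  row 20 [10100]: (1 XOR NOT 0) -> 0
  row 21 [10101]: (1 XOR NOT 1) -> 1
  row 22 [10110]: (1 XOR NOT 0) -> 0
  row 23 [10111]: (1 XOR NOT 1) -> 1
  row 24 [11000]: (0 XOR NOT 0) -> 1
  row 25 [11001]: (0 XOR NOT 1) -> 0
  row 26 [11010]: (0 XOR NOT 0) -> 1
  row 27 [11011]: (0 XOR NOT 1) -> 0
  row 28 [11100]: (1 XOR NOT 0) -> 0
  row 29 [11101]: (1 XOR NOT 1) -> 1
  row 30 [11110]: (1 XOR NOT 0) -> 0
  row 31 [11111]: (1 XOR NOT 1) -> 1
Full result column, 8 rows per line (x1,x2 fixed per line; x3,x4,x5 runs 000..111 left to right):
  rows 0-7 [x1,x2=00]: 10100101  (ones: 4)
  rows 8-15 [x1,x2=01]: 10100101  (ones: 4)
  rows 16-23 [x1,x2=10]: 10100101  (ones: 4)
  rows 24-31 [x1,x2=11]: 10100101  (ones: 4)
Count of 1-rows = 4+4+4+4 = 16

16


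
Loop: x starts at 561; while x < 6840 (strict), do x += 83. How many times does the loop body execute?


Step 1: x goes from 561 toward 6840 by 83; the body runs while x<6840, so iterations = ceil((bound-start)/step)
Step 2: Distance=6279
Step 3: ceil(6279/83)=76

76


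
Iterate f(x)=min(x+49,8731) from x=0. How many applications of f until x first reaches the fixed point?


Step 1: x=0, cap=8731, increment=49
Step 2: x grows by 49 each step until capped at 8731; fixed point is x=8731
Step 3: iterations = ceil(8731/49) = 179

179


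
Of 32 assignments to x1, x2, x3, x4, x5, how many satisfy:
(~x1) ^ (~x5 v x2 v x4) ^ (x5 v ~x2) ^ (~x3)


CNF with 4 clauses over 5 vars (32 assignments).
An assignment satisfies CNF iff every clause has >=1 true literal.
Check each row (bits = x1,x2,x3,x4,x5; clause T/F shown):
  row 0 [00000]: clauses=TTTT -> 1
  row 1 [00001]: clauses=TFTT -> 0
  row 2 [00010]: clauses=TTTT -> 1
  row 3 [00011]: clauses=TTTT -> 1
  row 4 [00100]: clauses=TTTF -> 0
  row 5 [00101]: clauses=TFTF -> 0
  row 6 [00110]: clauses=TTTF -> 0
  row 7 [00111]: clauses=TTTF -> 0
  row 8 [01000]: clauses=TTFT -> 0
  row 9 [01001]: clauses=TTTT -> 1
  row 10 [01010]: clauses=TTFT -> 0
  row 11 [01011]: clauses=TTTT -> 1
  row 12 [01100]: clauses=TTFF -> 0
  row 13 [01101]: clauses=TTTF -> 0
  row 14 [01110]: clauses=TTFF -> 0
  row 15 [01111]: clauses=TTTF -> 0
  row 16 [10000]: clauses=FTTT -> 0
  row 17 [10001]: clauses=FFTT -> 0
  row 18 [10010]: clauses=FTTT -> 0
  row 19 [10011]: clauses=FTTT -> 0
  row 20 [10100]: clauses=FTTF -> 0
  row 21 [10101]: clauses=FFTF -> 0
  row 22 [10110]: clauses=FTTF -> 0
  row 23 [10111]: clauses=FTTF -> 0
  row 24 [11000]: clauses=FTFT -> 0
  row 25 [11001]: clauses=FTTT -> 0
  row 26 [11010]: clauses=FTFT -> 0
  row 27 [11011]: clauses=FTTT -> 0
  row 28 [11100]: clauses=FTFF -> 0
  row 29 [11101]: clauses=FTTF -> 0
  row 30 [11110]: clauses=FTFF -> 0
  row 31 [11111]: clauses=FTTF -> 0
Full result column, 8 rows per line (x1,x2 fixed per line; x3,x4,x5 runs 000..111 left to right):
  rows 0-7 [x1,x2=00]: 10110000  (ones: 3)
  rows 8-15 [x1,x2=01]: 01010000  (ones: 2)
  rows 16-23 [x1,x2=10]: 00000000  (ones: 0)
  rows 24-31 [x1,x2=11]: 00000000  (ones: 0)
Satisfying assignments = 3+2+0+0 = 5

5


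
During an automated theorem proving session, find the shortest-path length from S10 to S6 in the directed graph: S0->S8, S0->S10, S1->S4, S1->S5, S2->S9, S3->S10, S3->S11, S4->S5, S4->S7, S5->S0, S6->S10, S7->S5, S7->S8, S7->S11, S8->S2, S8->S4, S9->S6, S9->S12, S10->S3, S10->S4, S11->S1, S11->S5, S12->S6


BFS layer-by-layer from S10:
  dist 0: {S10}
  dist 1: {S3, S4}
  dist 2: {S5, S7, S11}
  dist 3: {S0, S1, S8}
  dist 4: {S2}
  dist 5: {S9}
  dist 6: {S6, S12}
  -> S6 reached at distance 6
Shortest path length = 6

6


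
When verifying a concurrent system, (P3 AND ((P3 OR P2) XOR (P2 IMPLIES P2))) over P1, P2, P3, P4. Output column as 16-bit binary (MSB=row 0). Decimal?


Formula: (P3 AND ((P3 OR P2) XOR (P2 IMPLIES P2))) over P1, P2, P3, P4 (16 rows)
Evaluate each row (bits = P1,P2,P3,P4, MSB first):
  row 0 [0000]: (0 AND ((0 OR 0) XOR (0 IMPLIES 0))) -> 0
  row 1 [0001]: (0 AND ((0 OR 0) XOR (0 IMPLIES 0))) -> 0
  row 2 [0010]: (1 AND ((1 OR 0) XOR (0 IMPLIES 0))) -> 0
  row 3 [0011]: (1 AND ((1 OR 0) XOR (0 IMPLIES 0))) -> 0
  row 4 [0100]: (0 AND ((0 OR 1) XOR (1 IMPLIES 1))) -> 0
  row 5 [0101]: (0 AND ((0 OR 1) XOR (1 IMPLIES 1))) -> 0
  row 6 [0110]: (1 AND ((1 OR 1) XOR (1 IMPLIES 1))) -> 0
  row 7 [0111]: (1 AND ((1 OR 1) XOR (1 IMPLIES 1))) -> 0
  row 8 [1000]: (0 AND ((0 OR 0) XOR (0 IMPLIES 0))) -> 0
  row 9 [1001]: (0 AND ((0 OR 0) XOR (0 IMPLIES 0))) -> 0
  row 10 [1010]: (1 AND ((1 OR 0) XOR (0 IMPLIES 0))) -> 0
  row 11 [1011]: (1 AND ((1 OR 0) XOR (0 IMPLIES 0))) -> 0
  row 12 [1100]: (0 AND ((0 OR 1) XOR (1 IMPLIES 1))) -> 0
  row 13 [1101]: (0 AND ((0 OR 1) XOR (1 IMPLIES 1))) -> 0
  row 14 [1110]: (1 AND ((1 OR 1) XOR (1 IMPLIES 1))) -> 0
  row 15 [1111]: (1 AND ((1 OR 1) XOR (1 IMPLIES 1))) -> 0
Full result column, 4 rows per line (P1,P2 fixed per line; P3,P4 runs 00..11 left to right):
  rows 0-3 [P1,P2=00]: 0000  = hex 0
  rows 4-7 [P1,P2=01]: 0000  = hex 0
  rows 8-11 [P1,P2=10]: 0000  = hex 0
  rows 12-15 [P1,P2=11]: 0000  = hex 0
Output column (row 0 .. row 15) = 0000000000000000
Output column grouped in 4s = 0000 0000 0000 0000 = 0x0000
Convert to decimal digit by digit (value = value*16 + digit):
  0 -> 0
  0*16 + 0 = 0
  0*16 + 0 = 0
  0*16 + 0 = 0
Decimal = 0

0


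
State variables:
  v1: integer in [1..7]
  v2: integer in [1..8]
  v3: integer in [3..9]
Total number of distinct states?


State space = product of domain sizes of all variables.
Domain sizes:
  v1 (integer in [1..7]): 7
  v2 (integer in [1..8]): 8
  v3 (integer in [3..9]): 7
Product = 7 * 8 * 7 = 392

392


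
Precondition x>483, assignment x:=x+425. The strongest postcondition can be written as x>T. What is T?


Formula: sp(P, x:=E) = exists old_x. (x = E[old_x/x]) AND P[old_x/x] (old_x is the value of x before the assignment; eliminate old_x by solving x = E[old_x/x] for old_x)
Step 1: Precondition P: x>483, i.e. old_x > 483
Step 2: Assignment gives x = old_x + 425, so old_x = x - 425
Step 3: Substitute into P: x - 425 > 483
Step 4: Simplify: x > 483+425 = 908

908


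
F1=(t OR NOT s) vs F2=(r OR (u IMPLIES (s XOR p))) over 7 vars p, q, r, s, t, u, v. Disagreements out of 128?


F1 = (t OR NOT s)
F2 = (r OR (u IMPLIES (s XOR p)))
Evaluate both on each of 128 rows (bits = p,q,r,s,t,u,v):
  row 0 [0000000]: F1=1 F2=1 -> 0
  row 1 [0000001]: F1=1 F2=1 -> 0
  row 2 [0000010]: F1=1 F2=0 (differ) -> 1
  row 3 [0000011]: F1=1 F2=0 (differ) -> 1
  row 4 [0000100]: F1=1 F2=1 -> 0
  (every remaining row is evaluated the same way; all 128 results are listed next)
Full result column, 8 rows per line (p,q,r,s fixed per line; t,u,v runs 000..111 left to right):
  rows 0-7 [p,q,r,s=0000]: 00110011  (ones: 4)
  rows 8-15 [p,q,r,s=0001]: 11110000  (ones: 4)
  rows 16-23 [p,q,r,s=0010]: 00000000  (ones: 0)
  rows 24-31 [p,q,r,s=0011]: 11110000  (ones: 4)
  rows 32-39 [p,q,r,s=0100]: 00110011  (ones: 4)
  rows 40-47 [p,q,r,s=0101]: 11110000  (ones: 4)
  rows 48-55 [p,q,r,s=0110]: 00000000  (ones: 0)
  rows 56-63 [p,q,r,s=0111]: 11110000  (ones: 4)
  rows 64-71 [p,q,r,s=1000]: 00000000  (ones: 0)
  rows 72-79 [p,q,r,s=1001]: 11000011  (ones: 4)
  rows 80-87 [p,q,r,s=1010]: 00000000  (ones: 0)
  rows 88-95 [p,q,r,s=1011]: 11110000  (ones: 4)
  rows 96-103 [p,q,r,s=1100]: 00000000  (ones: 0)
  rows 104-111 [p,q,r,s=1101]: 11000011  (ones: 4)
  rows 112-119 [p,q,r,s=1110]: 00000000  (ones: 0)
  rows 120-127 [p,q,r,s=1111]: 11110000  (ones: 4)
Disagreements = 4+4+0+4+4+4+0+4+0+4+0+4+0+4+0+4 = 40

40


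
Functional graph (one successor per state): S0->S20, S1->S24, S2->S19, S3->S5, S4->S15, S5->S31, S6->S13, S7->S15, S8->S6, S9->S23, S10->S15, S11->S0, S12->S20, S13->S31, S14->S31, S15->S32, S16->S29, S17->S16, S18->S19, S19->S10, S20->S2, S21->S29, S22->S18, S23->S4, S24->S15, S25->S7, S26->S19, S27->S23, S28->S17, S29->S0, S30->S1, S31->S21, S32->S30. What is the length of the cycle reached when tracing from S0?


Trace from S0 until a state repeats:
  S0 -> S20 -> S2 -> S19 -> S10 -> S15 -> S32 -> S30 -> S1 -> S24 -> S15
S15 first seen at step 5, revisited at step 10.
Cycle length = 10 - 5 = 5

5


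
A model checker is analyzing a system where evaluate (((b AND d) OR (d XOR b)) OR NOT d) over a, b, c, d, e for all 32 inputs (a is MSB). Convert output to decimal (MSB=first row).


Formula: (((b AND d) OR (d XOR b)) OR NOT d) over a, b, c, d, e (32 rows)
Evaluate each row (bits = a,b,c,d,e, MSB first):
  row 0 [00000]: (((0 AND 0) OR (0 XOR 0)) OR NOT 0) -> 1
  row 1 [00001]: (((0 AND 0) OR (0 XOR 0)) OR NOT 0) -> 1
  row 2 [00010]: (((0 AND 1) OR (1 XOR 0)) OR NOT 1) -> 1
  row 3 [00011]: (((0 AND 1) OR (1 XOR 0)) OR NOT 1) -> 1
  row 4 [00100]: (((0 AND 0) OR (0 XOR 0)) OR NOT 0) -> 1
  row 5 [00101]: (((0 AND 0) OR (0 XOR 0)) OR NOT 0) -> 1
  row 6 [00110]: (((0 AND 1) OR (1 XOR 0)) OR NOT 1) -> 1
  row 7 [00111]: (((0 AND 1) OR (1 XOR 0)) OR NOT 1) -> 1
  row 8 [01000]: (((1 AND 0) OR (0 XOR 1)) OR NOT 0) -> 1
  row 9 [01001]: (((1 AND 0) OR (0 XOR 1)) OR NOT 0) -> 1
  row 10 [01010]: (((1 AND 1) OR (1 XOR 1)) OR NOT 1) -> 1
  row 11 [01011]: (((1 AND 1) OR (1 XOR 1)) OR NOT 1) -> 1
  row 12 [01100]: (((1 AND 0) OR (0 XOR 1)) OR NOT 0) -> 1
  row 13 [01101]: (((1 AND 0) OR (0 XOR 1)) OR NOT 0) -> 1
  row 14 [01110]: (((1 AND 1) OR (1 XOR 1)) OR NOT 1) -> 1
  row 15 [01111]: (((1 AND 1) OR (1 XOR 1)) OR NOT 1) -> 1
  row 16 [10000]: (((0 AND 0) OR (0 XOR 0)) OR NOT 0) -> 1
  row 17 [10001]: (((0 AND 0) OR (0 XOR 0)) OR NOT 0) -> 1
  row 18 [10010]: (((0 AND 1) OR (1 XOR 0)) OR NOT 1) -> 1
  row 19 [10011]: (((0 AND 1) OR (1 XOR 0)) OR NOT 1) -> 1
  row 20 [10100]: (((0 AND 0) OR (0 XOR 0)) OR NOT 0) -> 1
  row 21 [10101]: (((0 AND 0) OR (0 XOR 0)) OR NOT 0) -> 1
  row 22 [10110]: (((0 AND 1) OR (1 XOR 0)) OR NOT 1) -> 1
  row 23 [10111]: (((0 AND 1) OR (1 XOR 0)) OR NOT 1) -> 1
  row 24 [11000]: (((1 AND 0) OR (0 XOR 1)) OR NOT 0) -> 1
  row 25 [11001]: (((1 AND 0) OR (0 XOR 1)) OR NOT 0) -> 1
  row 26 [11010]: (((1 AND 1) OR (1 XOR 1)) OR NOT 1) -> 1
  row 27 [11011]: (((1 AND 1) OR (1 XOR 1)) OR NOT 1) -> 1
  row 28 [11100]: (((1 AND 0) OR (0 XOR 1)) OR NOT 0) -> 1
  row 29 [11101]: (((1 AND 0) OR (0 XOR 1)) OR NOT 0) -> 1
  row 30 [11110]: (((1 AND 1) OR (1 XOR 1)) OR NOT 1) -> 1
  row 31 [11111]: (((1 AND 1) OR (1 XOR 1)) OR NOT 1) -> 1
Full result column, 4 rows per line (a,b,c fixed per line; d,e runs 00..11 left to right):
  rows 0-3 [a,b,c=000]: 1111  = hex F
  rows 4-7 [a,b,c=001]: 1111  = hex F
  rows 8-11 [a,b,c=010]: 1111  = hex F
  rows 12-15 [a,b,c=011]: 1111  = hex F
  rows 16-19 [a,b,c=100]: 1111  = hex F
  rows 20-23 [a,b,c=101]: 1111  = hex F
  rows 24-27 [a,b,c=110]: 1111  = hex F
  rows 28-31 [a,b,c=111]: 1111  = hex F
Output column (row 0 .. row 31) = 11111111111111111111111111111111
Output column grouped in 4s = 1111 1111 1111 1111 1111 1111 1111 1111 = 0xFFFFFFFF
Convert to decimal digit by digit (value = value*16 + digit):
  F -> 15
  15*16 + 15 (F) = 255
  255*16 + 15 (F) = 4095
  4095*16 + 15 (F) = 65535
  65535*16 + 15 (F) = 1048575
  1048575*16 + 15 (F) = 16777215
  16777215*16 + 15 (F) = 268435455
  268435455*16 + 15 (F) = 4294967295
Decimal = 4294967295

4294967295


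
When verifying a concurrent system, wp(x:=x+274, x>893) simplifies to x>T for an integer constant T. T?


Formula: wp(x:=E, P) = P[E/x] (substitute E for x in postcondition)
Step 1: Postcondition: x>893
Step 2: Substitute x+274 for x: x+274>893
Step 3: Solve for x: x > 893-274 = 619

619


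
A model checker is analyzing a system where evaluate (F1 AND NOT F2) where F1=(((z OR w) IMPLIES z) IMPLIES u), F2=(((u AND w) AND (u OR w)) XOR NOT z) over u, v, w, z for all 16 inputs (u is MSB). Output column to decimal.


F1 = (((z OR w) IMPLIES z) IMPLIES u)
F2 = (((u AND w) AND (u OR w)) XOR NOT z)
Counterexample to F1=>F2 is where F1=1 and F2=0.
Evaluate each row (bits = u,v,w,z, MSB first):
  row 0 [0000]: F1=0 F2=1 -> F1&~F2 -> 0
  row 1 [0001]: F1=0 F2=0 -> F1&~F2 -> 0
  row 2 [0010]: F1=1 F2=1 -> F1&~F2 -> 0
  row 3 [0011]: F1=0 F2=0 -> F1&~F2 -> 0
  row 4 [0100]: F1=0 F2=1 -> F1&~F2 -> 0
  row 5 [0101]: F1=0 F2=0 -> F1&~F2 -> 0
  row 6 [0110]: F1=1 F2=1 -> F1&~F2 -> 0
  row 7 [0111]: F1=0 F2=0 -> F1&~F2 -> 0
  row 8 [1000]: F1=1 F2=1 -> F1&~F2 -> 0
  row 9 [1001]: F1=1 F2=0 -> F1&~F2 -> 1
  row 10 [1010]: F1=1 F2=0 -> F1&~F2 -> 1
  row 11 [1011]: F1=1 F2=1 -> F1&~F2 -> 0
  row 12 [1100]: F1=1 F2=1 -> F1&~F2 -> 0
  row 13 [1101]: F1=1 F2=0 -> F1&~F2 -> 1
  row 14 [1110]: F1=1 F2=0 -> F1&~F2 -> 1
  row 15 [1111]: F1=1 F2=1 -> F1&~F2 -> 0
Full result column, 4 rows per line (u,v fixed per line; w,z runs 00..11 left to right):
  rows 0-3 [u,v=00]: 0000  = hex 0
  rows 4-7 [u,v=01]: 0000  = hex 0
  rows 8-11 [u,v=10]: 0110  = hex 6
  rows 12-15 [u,v=11]: 0110  = hex 6
Counterexample vector (row 0 .. row 15) = 0000000001100110
Output column grouped in 4s = 0000 0000 0110 0110 = 0x0066
Convert to decimal digit by digit (value = value*16 + digit):
  0 -> 0
  0*16 + 0 = 0
  0*16 + 6 = 6
  6*16 + 6 = 102
Decimal = 102

102


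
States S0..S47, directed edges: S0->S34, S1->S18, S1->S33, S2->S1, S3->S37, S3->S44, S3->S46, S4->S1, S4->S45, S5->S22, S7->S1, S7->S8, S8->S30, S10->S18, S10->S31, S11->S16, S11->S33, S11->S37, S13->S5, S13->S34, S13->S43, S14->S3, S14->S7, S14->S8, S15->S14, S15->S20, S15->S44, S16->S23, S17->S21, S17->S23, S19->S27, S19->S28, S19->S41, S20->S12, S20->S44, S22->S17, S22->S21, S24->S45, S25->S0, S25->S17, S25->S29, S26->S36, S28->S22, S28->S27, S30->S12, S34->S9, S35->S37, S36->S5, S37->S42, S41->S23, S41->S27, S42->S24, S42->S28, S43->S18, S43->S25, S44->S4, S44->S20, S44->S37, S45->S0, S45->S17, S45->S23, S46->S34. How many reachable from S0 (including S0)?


BFS from S0:
  layer 0: {S0}
  layer 1: {S34}
  layer 2: {S9}
Reachable set: {S0, S9, S34}
Count = 3

3


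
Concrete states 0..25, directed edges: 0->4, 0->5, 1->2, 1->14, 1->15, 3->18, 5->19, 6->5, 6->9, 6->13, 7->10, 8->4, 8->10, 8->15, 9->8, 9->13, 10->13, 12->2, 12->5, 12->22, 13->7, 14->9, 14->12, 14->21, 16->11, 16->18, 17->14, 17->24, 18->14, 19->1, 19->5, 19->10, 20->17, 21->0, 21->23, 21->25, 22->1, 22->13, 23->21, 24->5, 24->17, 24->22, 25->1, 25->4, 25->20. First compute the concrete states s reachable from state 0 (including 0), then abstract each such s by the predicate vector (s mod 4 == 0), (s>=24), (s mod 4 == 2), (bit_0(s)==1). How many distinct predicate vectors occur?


BFS from 0:
Concrete reachable: {0, 1, 2, 4, 5, 7, 8, 9, 10, 12, 13, 14, 15, 17, 19, 20, 21, 22, 23, 24, 25}
Abstract via predicates (s mod 4 == 0), (s>=24), (s mod 4 == 2), (bit_0(s)==1):
  (0,0,0,1) <- {1, 5, 7, 9, 13, 15, 17, 19, 21, 23}
  (0,0,1,0) <- {2, 10, 14, 22}
  (0,1,0,1) <- {25}
  (1,0,0,0) <- {0, 4, 8, 12, 20}
  (1,1,0,0) <- {24}
Distinct abstract states = 5

5


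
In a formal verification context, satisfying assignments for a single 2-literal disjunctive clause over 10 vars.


Step 1: Total=2^10=1024
Step 2: Unsat when all 2 false: 2^8=256
Step 3: Sat=1024-256=768

768


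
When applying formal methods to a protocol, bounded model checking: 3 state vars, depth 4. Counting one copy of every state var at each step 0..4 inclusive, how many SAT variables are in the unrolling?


BMC unrolls to depth k, creating one copy of each state var for steps 0..k.
Step count = 4 + 1 = 5 (steps 0 through 4)
Vars per step = 3
Total = 3 * 5 = 15

15


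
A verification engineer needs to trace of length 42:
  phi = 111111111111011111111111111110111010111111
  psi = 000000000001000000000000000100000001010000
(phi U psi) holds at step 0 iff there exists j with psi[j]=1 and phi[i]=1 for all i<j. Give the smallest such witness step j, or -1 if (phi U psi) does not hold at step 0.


(phi U psi) at 0: need smallest j with psi[j]=1 and phi[i]=1 for all i in [0,j).
Scan from step 0:
  step 0: phi=1, psi=0 -> continue
  step 1: phi=1, psi=0 -> continue
  step 2: phi=1, psi=0 -> continue
  step 3: phi=1, psi=0 -> continue
  step 11: psi=1 and phi held for [0,11) -> witness found
Witness step = 11

11


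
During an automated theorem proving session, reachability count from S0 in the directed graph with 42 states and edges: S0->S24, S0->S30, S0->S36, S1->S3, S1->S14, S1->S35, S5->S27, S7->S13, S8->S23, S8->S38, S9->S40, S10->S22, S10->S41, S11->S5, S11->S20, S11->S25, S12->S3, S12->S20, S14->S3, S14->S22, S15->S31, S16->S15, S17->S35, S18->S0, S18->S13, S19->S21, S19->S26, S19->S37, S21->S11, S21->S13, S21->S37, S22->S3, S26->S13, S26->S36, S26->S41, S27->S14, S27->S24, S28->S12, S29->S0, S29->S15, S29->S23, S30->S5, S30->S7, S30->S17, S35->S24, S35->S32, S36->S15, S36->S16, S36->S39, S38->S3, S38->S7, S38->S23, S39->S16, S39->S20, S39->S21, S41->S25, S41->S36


BFS from S0:
  layer 0: {S0}
  layer 1: {S24, S30, S36}
  layer 2: {S5, S7, S15, S16, S17, S39}
  layer 3: {S13, S20, S21, S27, S31, S35}
  layer 4: {S11, S14, S32, S37}
  layer 5: {S3, S22, S25}
Reachable set: {S0, S3, S5, S7, S11, S13, S14, S15, S16, S17, S20, S21, S22, S24, S25, S27, S30, S31, S32, S35, S36, S37, S39}
Count = 23

23


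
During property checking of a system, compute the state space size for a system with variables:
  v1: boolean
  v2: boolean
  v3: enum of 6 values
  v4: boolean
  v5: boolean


State space = product of domain sizes of all variables.
Domain sizes:
  v1 (boolean): 2
  v2 (boolean): 2
  v3 (enum of 6 values): 6
  v4 (boolean): 2
  v5 (boolean): 2
Product = 2 * 2 * 6 * 2 * 2 = 96

96


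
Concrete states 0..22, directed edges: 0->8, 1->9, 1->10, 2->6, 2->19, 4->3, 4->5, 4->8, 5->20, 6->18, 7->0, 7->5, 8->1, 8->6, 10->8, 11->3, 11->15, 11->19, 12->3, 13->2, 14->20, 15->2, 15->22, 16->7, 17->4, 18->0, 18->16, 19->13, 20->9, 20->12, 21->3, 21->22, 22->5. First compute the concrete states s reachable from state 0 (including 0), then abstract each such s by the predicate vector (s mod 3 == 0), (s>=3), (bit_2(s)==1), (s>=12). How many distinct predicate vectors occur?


BFS from 0:
Concrete reachable: {0, 1, 3, 5, 6, 7, 8, 9, 10, 12, 16, 18, 20}
Abstract via predicates (s mod 3 == 0), (s>=3), (bit_2(s)==1), (s>=12):
  (0,0,0,0) <- {1}
  (0,1,0,0) <- {8, 10}
  (0,1,0,1) <- {16}
  (0,1,1,0) <- {5, 7}
  (0,1,1,1) <- {20}
  (1,0,0,0) <- {0}
  (1,1,0,0) <- {3, 9}
  (1,1,0,1) <- {18}
  (1,1,1,0) <- {6}
  (1,1,1,1) <- {12}
Distinct abstract states = 10

10


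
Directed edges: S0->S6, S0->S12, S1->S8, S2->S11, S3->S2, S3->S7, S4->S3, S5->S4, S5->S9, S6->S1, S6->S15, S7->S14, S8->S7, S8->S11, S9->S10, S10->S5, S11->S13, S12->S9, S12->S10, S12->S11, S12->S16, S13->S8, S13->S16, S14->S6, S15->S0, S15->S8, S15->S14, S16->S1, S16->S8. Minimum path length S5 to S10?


BFS layer-by-layer from S5:
  dist 0: {S5}
  dist 1: {S4, S9}
  dist 2: {S3, S10}
  -> S10 reached at distance 2
Shortest path length = 2

2


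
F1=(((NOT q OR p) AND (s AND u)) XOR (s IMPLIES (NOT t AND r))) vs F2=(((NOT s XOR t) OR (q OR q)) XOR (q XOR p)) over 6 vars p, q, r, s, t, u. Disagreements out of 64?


F1 = (((NOT q OR p) AND (s AND u)) XOR (s IMPLIES (NOT t AND r)))
F2 = (((NOT s XOR t) OR (q OR q)) XOR (q XOR p))
Evaluate both on each of 64 rows (bits = p,q,r,s,t,u):
  row 0 [000000]: F1=1 F2=1 -> 0
  row 1 [000001]: F1=1 F2=1 -> 0
  row 2 [000010]: F1=1 F2=0 (differ) -> 1
  row 3 [000011]: F1=1 F2=0 (differ) -> 1
  row 4 [000100]: F1=0 F2=0 -> 0
  (every remaining row is evaluated the same way; all 64 results are listed next)
Full result column, 8 rows per line (p,q,r fixed per line; s,t,u runs 000..111 left to right):
  rows 0-7 [p,q,r=000]: 00110110  (ones: 4)
  rows 8-15 [p,q,r=001]: 00111010  (ones: 4)
  rows 16-23 [p,q,r=010]: 11110000  (ones: 4)
  rows 24-31 [p,q,r=011]: 11111100  (ones: 6)
  rows 32-39 [p,q,r=100]: 11001001  (ones: 4)
  rows 40-47 [p,q,r=101]: 11000101  (ones: 4)
  rows 48-55 [p,q,r=110]: 00001010  (ones: 2)
  rows 56-63 [p,q,r=111]: 00000110  (ones: 2)
Disagreements = 4+4+4+6+4+4+2+2 = 30

30


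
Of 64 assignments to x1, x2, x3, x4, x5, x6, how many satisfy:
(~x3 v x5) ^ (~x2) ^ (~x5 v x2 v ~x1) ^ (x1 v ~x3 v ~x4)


CNF with 4 clauses over 6 vars (64 assignments).
An assignment satisfies CNF iff every clause has >=1 true literal.
Check each row (bits = x1,x2,x3,x4,x5,x6; clause T/F shown):
  row 0 [000000]: clauses=TTTT -> 1
  row 1 [000001]: clauses=TTTT -> 1
  row 2 [000010]: clauses=TTTT -> 1
  row 3 [000011]: clauses=TTTT -> 1
  row 4 [000100]: clauses=TTTT -> 1
  (every remaining row is evaluated the same way; all 64 results are listed next)
Full result column, 8 rows per line (x1,x2,x3 fixed per line; x4,x5,x6 runs 000..111 left to right):
  rows 0-7 [x1,x2,x3=000]: 11111111  (ones: 8)
  rows 8-15 [x1,x2,x3=001]: 00110000  (ones: 2)
  rows 16-23 [x1,x2,x3=010]: 00000000  (ones: 0)
  rows 24-31 [x1,x2,x3=011]: 00000000  (ones: 0)
  rows 32-39 [x1,x2,x3=100]: 11001100  (ones: 4)
  rows 40-47 [x1,x2,x3=101]: 00000000  (ones: 0)
  rows 48-55 [x1,x2,x3=110]: 00000000  (ones: 0)
  rows 56-63 [x1,x2,x3=111]: 00000000  (ones: 0)
Satisfying assignments = 8+2+0+0+4+0+0+0 = 14

14


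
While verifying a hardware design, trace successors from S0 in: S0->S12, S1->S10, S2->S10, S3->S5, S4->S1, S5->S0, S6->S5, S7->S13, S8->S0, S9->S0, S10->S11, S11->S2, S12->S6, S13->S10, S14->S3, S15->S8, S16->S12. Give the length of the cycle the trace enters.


Trace from S0 until a state repeats:
  S0 -> S12 -> S6 -> S5 -> S0
S0 first seen at step 0, revisited at step 4.
Cycle length = 4 - 0 = 4

4


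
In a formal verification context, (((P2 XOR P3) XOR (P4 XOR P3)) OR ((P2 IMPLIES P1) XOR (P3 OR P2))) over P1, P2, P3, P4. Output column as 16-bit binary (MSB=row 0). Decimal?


Formula: (((P2 XOR P3) XOR (P4 XOR P3)) OR ((P2 IMPLIES P1) XOR (P3 OR P2))) over P1, P2, P3, P4 (16 rows)
Evaluate each row (bits = P1,P2,P3,P4, MSB first):
  row 0 [0000]: (((0 XOR 0) XOR (0 XOR 0)) OR ((0 IMPLIES 0) XOR (0 OR 0))) -> 1
  row 1 [0001]: (((0 XOR 0) XOR (1 XOR 0)) OR ((0 IMPLIES 0) XOR (0 OR 0))) -> 1
  row 2 [0010]: (((0 XOR 1) XOR (0 XOR 1)) OR ((0 IMPLIES 0) XOR (1 OR 0))) -> 0
  row 3 [0011]: (((0 XOR 1) XOR (1 XOR 1)) OR ((0 IMPLIES 0) XOR (1 OR 0))) -> 1
  row 4 [0100]: (((1 XOR 0) XOR (0 XOR 0)) OR ((1 IMPLIES 0) XOR (0 OR 1))) -> 1
  row 5 [0101]: (((1 XOR 0) XOR (1 XOR 0)) OR ((1 IMPLIES 0) XOR (0 OR 1))) -> 1
  row 6 [0110]: (((1 XOR 1) XOR (0 XOR 1)) OR ((1 IMPLIES 0) XOR (1 OR 1))) -> 1
  row 7 [0111]: (((1 XOR 1) XOR (1 XOR 1)) OR ((1 IMPLIES 0) XOR (1 OR 1))) -> 1
  row 8 [1000]: (((0 XOR 0) XOR (0 XOR 0)) OR ((0 IMPLIES 1) XOR (0 OR 0))) -> 1
  row 9 [1001]: (((0 XOR 0) XOR (1 XOR 0)) OR ((0 IMPLIES 1) XOR (0 OR 0))) -> 1
  row 10 [1010]: (((0 XOR 1) XOR (0 XOR 1)) OR ((0 IMPLIES 1) XOR (1 OR 0))) -> 0
  row 11 [1011]: (((0 XOR 1) XOR (1 XOR 1)) OR ((0 IMPLIES 1) XOR (1 OR 0))) -> 1
  row 12 [1100]: (((1 XOR 0) XOR (0 XOR 0)) OR ((1 IMPLIES 1) XOR (0 OR 1))) -> 1
  row 13 [1101]: (((1 XOR 0) XOR (1 XOR 0)) OR ((1 IMPLIES 1) XOR (0 OR 1))) -> 0
  row 14 [1110]: (((1 XOR 1) XOR (0 XOR 1)) OR ((1 IMPLIES 1) XOR (1 OR 1))) -> 1
  row 15 [1111]: (((1 XOR 1) XOR (1 XOR 1)) OR ((1 IMPLIES 1) XOR (1 OR 1))) -> 0
Full result column, 4 rows per line (P1,P2 fixed per line; P3,P4 runs 00..11 left to right):
  rows 0-3 [P1,P2=00]: 1101  = hex D
  rows 4-7 [P1,P2=01]: 1111  = hex F
  rows 8-11 [P1,P2=10]: 1101  = hex D
  rows 12-15 [P1,P2=11]: 1010  = hex A
Output column (row 0 .. row 15) = 1101111111011010
Output column grouped in 4s = 1101 1111 1101 1010 = 0xDFDA
Convert to decimal digit by digit (value = value*16 + digit):
  D -> 13
  13*16 + 15 (F) = 223
  223*16 + 13 (D) = 3581
  3581*16 + 10 (A) = 57306
Decimal = 57306

57306
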